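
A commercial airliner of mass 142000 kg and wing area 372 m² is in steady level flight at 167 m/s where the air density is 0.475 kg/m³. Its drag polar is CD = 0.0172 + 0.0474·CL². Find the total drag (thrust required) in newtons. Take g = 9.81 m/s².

D = 79700 N

Level flight ⇒ L = W = m·g = 142000 × 9.81 = 1.393×10^6 N.
Dynamic pressure q = 0.5 × 0.475 × 167² = 6624 Pa.
Required CL = L/(qS) = 1.393×10^6/(6624·372) = 0.5654.
CD = 0.0172 + 0.0474 × 0.5654² = 0.03235.
D = q·S·CD = 6624 × 372 × 0.03235 = 79710 N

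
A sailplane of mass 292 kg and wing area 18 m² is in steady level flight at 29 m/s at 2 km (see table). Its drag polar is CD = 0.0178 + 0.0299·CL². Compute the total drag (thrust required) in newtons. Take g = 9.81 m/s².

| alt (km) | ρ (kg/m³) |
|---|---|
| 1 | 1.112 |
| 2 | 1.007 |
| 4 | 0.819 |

D = 168 N

At 2 km, from the table: ρ = 1.007 kg/m³.
Level flight ⇒ L = W = m·g = 292 × 9.81 = 2864.5 N.
Dynamic pressure q = 0.5 × 1.007 × 29² = 423.4 Pa.
CL = 2W/(ρv²S) = 2×2864.5/(1.007×29²×18) = 0.3758.
CD = 0.0178 + 0.0299 × 0.3758² = 0.02202.
D = q·S·CD = 423.4 × 18 × 0.02202 = 167.9 N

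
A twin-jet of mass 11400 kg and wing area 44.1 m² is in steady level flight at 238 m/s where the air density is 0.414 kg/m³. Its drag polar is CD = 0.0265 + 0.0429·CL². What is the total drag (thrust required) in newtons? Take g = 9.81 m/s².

Weight W = mg = 11400 × 9.81 = 1.1183×10^5 N; in level flight L = W.
Dynamic pressure q = 0.5 × 0.414 × 238² = 11730 Pa.
Required CL = L/(qS) = 1.1183×10^5/(11730·44.1) = 0.2163.
CD = 0.0265 + 0.0429 × 0.2163² = 0.02851.
D = q·S·CD = 11730 × 44.1 × 0.02851 = 14740 N

D = 14700 N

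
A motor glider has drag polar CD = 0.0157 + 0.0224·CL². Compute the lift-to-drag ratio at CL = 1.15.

CD = 0.0157 + 0.0224 × 1.15² = 0.04532
L/D = CL/CD = 1.15 / 0.04532 = 25.4

L/D = 25.4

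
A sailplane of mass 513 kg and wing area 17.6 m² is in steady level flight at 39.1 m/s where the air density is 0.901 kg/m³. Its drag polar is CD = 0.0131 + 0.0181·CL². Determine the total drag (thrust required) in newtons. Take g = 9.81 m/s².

In steady level flight, lift balances weight: W = mg = 513 × 9.81 = 5032.5 N.
q = ½ρv² = ½ × 0.901 × 39.1² = 688.7 Pa.
Required CL = L/(qS) = 5032.5/(688.7·17.6) = 0.4152.
CD = 0.0131 + 0.0181 × 0.4152² = 0.01622.
D = q·S·CD = 688.7 × 17.6 × 0.01622 = 196.6 N

D = 197 N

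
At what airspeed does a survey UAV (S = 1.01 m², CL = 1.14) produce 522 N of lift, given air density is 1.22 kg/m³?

v = 27.3 m/s

L = ½ρv²S·CL ⇒ v = √(2L/(ρ·S·CL))
v = √(2 × 522 / (1.22 × 1.01 × 1.14)) = √743.2 = 27.3 m/s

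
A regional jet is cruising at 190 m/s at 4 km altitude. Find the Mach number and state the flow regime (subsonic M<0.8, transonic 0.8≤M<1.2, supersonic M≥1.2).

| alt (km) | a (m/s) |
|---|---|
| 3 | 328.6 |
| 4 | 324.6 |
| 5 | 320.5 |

At 4 km, from the table: a = 324.6 m/s.
M = v/a = 190 / 324.6 = 0.585
M = 0.585 → subsonic.

M = 0.585 (subsonic)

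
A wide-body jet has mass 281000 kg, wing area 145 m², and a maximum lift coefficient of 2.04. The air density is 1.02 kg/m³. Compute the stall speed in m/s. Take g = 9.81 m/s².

Stall occurs when L = W at CL,max. W = mg = 281000 × 9.81 = 2.757×10^6 N.
From L = ½ρV²S·CL,max = W: V_stall = √(2W/(ρSCL,max)) = √(2·2.757×10^6/(1.02·145·2.04))
V_stall = √18270 = 135 m/s

V_stall = 135 m/s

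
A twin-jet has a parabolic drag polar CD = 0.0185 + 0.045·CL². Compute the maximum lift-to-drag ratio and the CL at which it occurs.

For CD = CD0 + K·CL², (L/D)max occurs at CL* = √(CD0/K) and equals 1/(2√(K·CD0)).
(L/D)max = 1/(2√(0.045 × 0.0185)) = 1/(2 × 0.02885) = 17.3
CL* = √(0.0185/0.045) = 0.641

(L/D)max = 17.3, at CL = 0.641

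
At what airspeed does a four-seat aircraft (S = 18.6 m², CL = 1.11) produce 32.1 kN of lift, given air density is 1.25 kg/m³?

v = 49.9 m/s

L = ½ρv²S·CL ⇒ v = √(2L/(ρ·S·CL))
v = √(2 × 32100 / (1.25 × 18.6 × 1.11)) = √2488 = 49.9 m/s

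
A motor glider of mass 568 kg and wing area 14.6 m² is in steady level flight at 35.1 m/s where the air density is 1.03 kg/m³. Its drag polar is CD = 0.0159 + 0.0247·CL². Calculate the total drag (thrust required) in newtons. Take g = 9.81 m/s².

Weight W = mg = 568 × 9.81 = 5572.1 N; in level flight L = W.
q = ½ρv² = ½ × 1.03 × 35.1² = 634.5 Pa.
CL = 2W/(ρv²S) = 2×5572.1/(1.03×35.1²×14.6) = 0.6015.
CD = 0.0159 + 0.0247 × 0.6015² = 0.02484.
D = q·S·CD = 634.5 × 14.6 × 0.02484 = 230.1 N

D = 230 N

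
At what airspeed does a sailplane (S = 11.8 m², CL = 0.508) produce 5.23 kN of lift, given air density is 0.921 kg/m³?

v = 43.5 m/s

L = ½ρv²S·CL ⇒ v = √(2L/(ρ·S·CL))
v = √(2 × 5230 / (0.921 × 11.8 × 0.508)) = √1895 = 43.5 m/s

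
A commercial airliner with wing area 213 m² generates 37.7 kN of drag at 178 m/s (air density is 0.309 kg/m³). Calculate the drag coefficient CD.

CD = 0.0362

From D = ½ρv²S·CD, rearranging gives CD = 2D/(ρv²S).
CD = 2 × 37700 / (0.309 × 178² × 213) = 0.0362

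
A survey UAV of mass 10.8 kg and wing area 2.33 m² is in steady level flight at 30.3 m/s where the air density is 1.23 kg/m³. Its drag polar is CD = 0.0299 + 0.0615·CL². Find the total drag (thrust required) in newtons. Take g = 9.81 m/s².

D = 39.9 N

Weight W = mg = 10.8 × 9.81 = 105.95 N; in level flight L = W.
q = ½ρv² = ½ × 1.23 × 30.3² = 564.6 Pa.
CL = W/(q·S) = 105.95 / (564.6 × 2.33) = 0.08053.
CD = 0.0299 + 0.0615 × 0.08053² = 0.0303.
D = q·S·CD = 564.6 × 2.33 × 0.0303 = 39.86 N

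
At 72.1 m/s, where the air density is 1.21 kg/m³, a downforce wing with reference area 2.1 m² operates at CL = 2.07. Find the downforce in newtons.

Dynamic pressure q = ½ρv² = ½ × 1.21 × 72.1² = 3145 Pa.
L = q·S·CL = 3145 × 2.1 × 2.07 = 13700 N ≈ 13.7 kN

L = 13700 N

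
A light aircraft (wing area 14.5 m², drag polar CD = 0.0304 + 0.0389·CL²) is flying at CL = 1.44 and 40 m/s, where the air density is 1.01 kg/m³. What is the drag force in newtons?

CD = 0.0304 + 0.0389 × 1.44² = 0.1111
D = ½ρv²S·CD = ½ × 1.01 × 40² × 14.5 × 0.1111 = 1300 N

D = 1300 N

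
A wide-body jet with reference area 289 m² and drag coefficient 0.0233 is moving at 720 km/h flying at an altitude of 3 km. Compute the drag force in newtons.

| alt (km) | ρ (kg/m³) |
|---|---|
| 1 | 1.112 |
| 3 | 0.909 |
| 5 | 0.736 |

D = 1.22×10^5 N

At 3 km, from the table: ρ = 0.909 kg/m³.
Convert speed: v = 720 km/h ÷ 3.6 = 200 m/s.
D = ½ρv²S·CD = ½ × 0.909 × 200² × 289 × 0.0233 = 1.22×10^5 N ≈ 122 kN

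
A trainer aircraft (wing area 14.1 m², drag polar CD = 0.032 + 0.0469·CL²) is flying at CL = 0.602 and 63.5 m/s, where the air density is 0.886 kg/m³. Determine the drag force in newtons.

D = 1230 N

CD = 0.032 + 0.0469 × 0.602² = 0.049
D = ½ρv²S·CD = ½ × 0.886 × 63.5² × 14.1 × 0.049 = 1230 N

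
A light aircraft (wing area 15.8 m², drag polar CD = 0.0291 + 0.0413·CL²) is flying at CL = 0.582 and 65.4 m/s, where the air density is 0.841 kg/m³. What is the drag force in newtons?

CD = 0.0291 + 0.0413 × 0.582² = 0.04309
D = ½ρv²S·CD = ½ × 0.841 × 65.4² × 15.8 × 0.04309 = 1220 N

D = 1220 N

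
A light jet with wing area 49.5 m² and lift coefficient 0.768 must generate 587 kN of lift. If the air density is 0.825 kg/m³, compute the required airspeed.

L = ½ρv²S·CL ⇒ v = √(2L/(ρ·S·CL))
v = √(2 × 5.87×10^5 / (0.825 × 49.5 × 0.768)) = √37430 = 193 m/s

v = 193 m/s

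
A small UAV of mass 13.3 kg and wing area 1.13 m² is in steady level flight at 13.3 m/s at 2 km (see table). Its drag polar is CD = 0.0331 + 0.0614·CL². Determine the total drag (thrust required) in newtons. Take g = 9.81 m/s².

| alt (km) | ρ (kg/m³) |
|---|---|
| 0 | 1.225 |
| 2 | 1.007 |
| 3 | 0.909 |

D = 13.7 N

At 2 km, from the table: ρ = 1.007 kg/m³.
In steady level flight, lift balances weight: W = mg = 13.3 × 9.81 = 130.47 N.
q = ½ρv² = ½ × 1.007 × 13.3² = 89.06 Pa.
CL = W/(q·S) = 130.47 / (89.06 × 1.13) = 1.296.
CD = 0.0331 + 0.0614 × 1.296² = 0.1363.
D = q·S·CD = 89.06 × 1.13 × 0.1363 = 13.72 N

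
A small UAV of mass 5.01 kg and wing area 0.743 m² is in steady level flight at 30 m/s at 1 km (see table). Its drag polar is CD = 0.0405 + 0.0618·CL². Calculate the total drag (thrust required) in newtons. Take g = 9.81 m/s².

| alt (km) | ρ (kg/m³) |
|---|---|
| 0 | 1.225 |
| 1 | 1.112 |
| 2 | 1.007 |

At 1 km, from the table: ρ = 1.112 kg/m³.
Level flight ⇒ L = W = m·g = 5.01 × 9.81 = 49.148 N.
q = ½ρv² = ½ × 1.112 × 30² = 500.4 Pa.
Required CL = L/(qS) = 49.148/(500.4·0.743) = 0.1322.
CD = 0.0405 + 0.0618 × 0.1322² = 0.04158.
D = q·S·CD = 500.4 × 0.743 × 0.04158 = 15.46 N

D = 15.5 N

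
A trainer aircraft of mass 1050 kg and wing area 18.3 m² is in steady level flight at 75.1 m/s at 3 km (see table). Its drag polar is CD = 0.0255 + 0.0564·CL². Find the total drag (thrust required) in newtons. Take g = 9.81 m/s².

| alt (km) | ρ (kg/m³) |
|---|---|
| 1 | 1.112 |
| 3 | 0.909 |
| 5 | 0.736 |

At 3 km, from the table: ρ = 0.909 kg/m³.
Weight W = mg = 1050 × 9.81 = 10300 N; in level flight L = W.
q = ½ρv² = ½ × 0.909 × 75.1² = 2563 Pa.
CL = W/(q·S) = 10300 / (2563 × 18.3) = 0.2196.
CD = 0.0255 + 0.0564 × 0.2196² = 0.02822.
D = q·S·CD = 2563 × 18.3 × 0.02822 = 1324 N

D = 1320 N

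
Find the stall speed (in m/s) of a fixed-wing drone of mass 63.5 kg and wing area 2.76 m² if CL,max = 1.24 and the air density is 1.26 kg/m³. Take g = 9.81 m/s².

V_stall = 17 m/s

Weight W = mg = 63.5 × 9.81 = 622.9 N.
From L = ½ρV²S·CL,max = W: V_stall = √(2W/(ρSCL,max)) = √(2·622.9/(1.26·2.76·1.24))
V_stall = √288.9 = 17 m/s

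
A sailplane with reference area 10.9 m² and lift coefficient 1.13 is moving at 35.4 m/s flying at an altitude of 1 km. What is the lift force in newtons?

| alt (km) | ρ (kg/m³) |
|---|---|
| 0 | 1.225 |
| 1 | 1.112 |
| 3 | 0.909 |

L = 8580 N

At 1 km, from the table: ρ = 1.112 kg/m³.
L = ½ρv²S·CL = ½ × 1.112 × 35.4² × 10.9 × 1.13 = 8580 N ≈ 8.58 kN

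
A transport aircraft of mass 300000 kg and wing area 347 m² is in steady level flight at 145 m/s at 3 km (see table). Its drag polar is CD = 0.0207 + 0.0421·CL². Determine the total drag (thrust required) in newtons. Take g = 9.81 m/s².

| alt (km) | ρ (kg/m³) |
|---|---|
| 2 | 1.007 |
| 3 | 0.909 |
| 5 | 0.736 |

At 3 km, from the table: ρ = 0.909 kg/m³.
Weight W = mg = 300000 × 9.81 = 2.943×10^6 N; in level flight L = W.
q = ½ρv² = ½ × 0.909 × 145² = 9556 Pa.
CL = 2W/(ρv²S) = 2×2.943×10^6/(0.909×145²×347) = 0.8875.
CD = 0.0207 + 0.0421 × 0.8875² = 0.05386.
D = q·S·CD = 9556 × 347 × 0.05386 = 1.786×10^5 N

D = 1.79×10^5 N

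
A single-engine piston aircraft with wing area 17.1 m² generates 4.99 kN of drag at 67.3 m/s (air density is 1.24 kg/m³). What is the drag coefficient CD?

CD = 0.104

From D = ½ρv²S·CD, rearranging gives CD = 2D/(ρv²S).
CD = 2 × 4990 / (1.24 × 67.3² × 17.1) = 0.104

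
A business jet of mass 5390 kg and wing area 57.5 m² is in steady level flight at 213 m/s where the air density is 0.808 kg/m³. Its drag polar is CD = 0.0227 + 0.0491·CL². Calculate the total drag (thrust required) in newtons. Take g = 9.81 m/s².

Weight W = mg = 5390 × 9.81 = 52876 N; in level flight L = W.
q = ½ρv² = ½ × 0.808 × 213² = 18330 Pa.
CL = 2W/(ρv²S) = 2×52876/(0.808×213²×57.5) = 0.05017.
CD = 0.0227 + 0.0491 × 0.05017² = 0.02282.
D = q·S·CD = 18330 × 57.5 × 0.02282 = 24050 N

D = 24100 N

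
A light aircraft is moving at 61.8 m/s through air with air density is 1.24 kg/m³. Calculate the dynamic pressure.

q = ½ρv² = ½ × 1.24 × 61.8² = 2370 Pa

q = 2370 Pa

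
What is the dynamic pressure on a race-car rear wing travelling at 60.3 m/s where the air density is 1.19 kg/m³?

q = ½ρv² = ½ × 1.19 × 60.3² = 2160 Pa

q = 2160 Pa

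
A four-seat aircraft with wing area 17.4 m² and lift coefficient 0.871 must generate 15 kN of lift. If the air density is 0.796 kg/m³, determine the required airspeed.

v = 49.9 m/s

L = ½ρv²S·CL ⇒ v = √(2L/(ρ·S·CL))
v = √(2 × 15000 / (0.796 × 17.4 × 0.871)) = √2487 = 49.9 m/s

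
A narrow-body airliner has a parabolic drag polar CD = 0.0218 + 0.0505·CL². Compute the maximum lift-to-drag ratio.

For CD = CD0 + K·CL², (L/D)max occurs at CL* = √(CD0/K) and equals 1/(2√(K·CD0)).
(L/D)max = 1/(2√(0.0505 × 0.0218)) = 1/(2 × 0.03318) = 15.1

(L/D)max = 15.1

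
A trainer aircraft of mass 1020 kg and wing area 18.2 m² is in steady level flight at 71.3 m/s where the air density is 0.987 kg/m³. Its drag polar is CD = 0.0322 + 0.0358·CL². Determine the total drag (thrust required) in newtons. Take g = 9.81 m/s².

D = 1550 N

Weight W = mg = 1020 × 9.81 = 10006 N; in level flight L = W.
Dynamic pressure q = 0.5 × 0.987 × 71.3² = 2509 Pa.
Required CL = L/(qS) = 10006/(2509·18.2) = 0.2191.
CD = 0.0322 + 0.0358 × 0.2191² = 0.03392.
D = q·S·CD = 2509 × 18.2 × 0.03392 = 1549 N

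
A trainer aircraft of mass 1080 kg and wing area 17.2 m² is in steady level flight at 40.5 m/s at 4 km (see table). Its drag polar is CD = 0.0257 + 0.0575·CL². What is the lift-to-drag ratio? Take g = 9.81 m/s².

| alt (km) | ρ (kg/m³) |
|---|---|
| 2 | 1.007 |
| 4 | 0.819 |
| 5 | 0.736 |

At 4 km, from the table: ρ = 0.819 kg/m³.
In steady level flight, lift balances weight: W = mg = 1080 × 9.81 = 10595 N.
q = ½ρv² = ½ × 0.819 × 40.5² = 671.7 Pa.
CL = W/(q·S) = 10595 / (671.7 × 17.2) = 0.9171.
CD = 0.0257 + 0.0575 × 0.9171² = 0.07406.
L/D = CL/CD = 0.9171 / 0.07406 = 12.4

L/D = 12.4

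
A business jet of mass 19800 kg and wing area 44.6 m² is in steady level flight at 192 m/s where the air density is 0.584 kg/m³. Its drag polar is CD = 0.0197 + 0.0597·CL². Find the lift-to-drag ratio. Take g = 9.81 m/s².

L/D = 13.7

In steady level flight, lift balances weight: W = mg = 19800 × 9.81 = 1.9424×10^5 N.
q = ½ρv² = ½ × 0.584 × 192² = 10760 Pa.
CL = 2W/(ρv²S) = 2×1.9424×10^5/(0.584×192²×44.6) = 0.4046.
CD = 0.0197 + 0.0597 × 0.4046² = 0.02947.
L/D = CL/CD = 0.4046 / 0.02947 = 13.7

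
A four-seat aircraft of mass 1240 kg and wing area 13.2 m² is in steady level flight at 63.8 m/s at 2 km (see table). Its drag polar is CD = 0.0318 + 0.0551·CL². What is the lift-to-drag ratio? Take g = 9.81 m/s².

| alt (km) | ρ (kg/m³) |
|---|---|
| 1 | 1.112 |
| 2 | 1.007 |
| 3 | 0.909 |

L/D = 10.5

At 2 km, from the table: ρ = 1.007 kg/m³.
Weight W = mg = 1240 × 9.81 = 12164 N; in level flight L = W.
Dynamic pressure q = 0.5 × 1.007 × 63.8² = 2049 Pa.
CL = 2W/(ρv²S) = 2×12164/(1.007×63.8²×13.2) = 0.4497.
CD = 0.0318 + 0.0551 × 0.4497² = 0.04294.
L/D = CL/CD = 0.4497 / 0.04294 = 10.5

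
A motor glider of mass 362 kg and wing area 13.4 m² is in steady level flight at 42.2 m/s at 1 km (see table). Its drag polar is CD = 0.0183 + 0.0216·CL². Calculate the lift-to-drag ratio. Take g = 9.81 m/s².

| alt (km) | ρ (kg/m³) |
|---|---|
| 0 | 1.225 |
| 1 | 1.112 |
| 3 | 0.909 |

At 1 km, from the table: ρ = 1.112 kg/m³.
Weight W = mg = 362 × 9.81 = 3551.2 N; in level flight L = W.
q = ½ρv² = ½ × 1.112 × 42.2² = 990.1 Pa.
CL = W/(q·S) = 3551.2 / (990.1 × 13.4) = 0.2677.
CD = 0.0183 + 0.0216 × 0.2677² = 0.01985.
L/D = CL/CD = 0.2677 / 0.01985 = 13.5

L/D = 13.5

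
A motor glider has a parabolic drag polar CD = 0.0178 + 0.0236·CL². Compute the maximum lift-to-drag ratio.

For CD = CD0 + K·CL², (L/D)max occurs at CL* = √(CD0/K) and equals 1/(2√(K·CD0)).
(L/D)max = 1/(2√(0.0236 × 0.0178)) = 1/(2 × 0.0205) = 24.4

(L/D)max = 24.4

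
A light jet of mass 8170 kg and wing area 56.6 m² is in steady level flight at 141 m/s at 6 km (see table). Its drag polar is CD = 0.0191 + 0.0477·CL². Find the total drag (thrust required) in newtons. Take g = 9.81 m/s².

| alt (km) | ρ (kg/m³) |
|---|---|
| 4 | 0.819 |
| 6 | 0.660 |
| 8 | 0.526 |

At 6 km, from the table: ρ = 0.660 kg/m³.
Weight W = mg = 8170 × 9.81 = 80148 N; in level flight L = W.
q = ½ρv² = ½ × 0.66 × 141² = 6561 Pa.
Required CL = L/(qS) = 80148/(6561·56.6) = 0.2158.
CD = 0.0191 + 0.0477 × 0.2158² = 0.02132.
D = q·S·CD = 6561 × 56.6 × 0.02132 = 7918 N

D = 7920 N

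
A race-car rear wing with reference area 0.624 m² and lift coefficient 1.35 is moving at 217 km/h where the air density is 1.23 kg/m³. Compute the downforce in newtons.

Convert speed: v = 217 km/h ÷ 3.6 = 60.28 m/s.
Dynamic pressure q = ½ρv² = ½ × 1.23 × 60.28² = 2235 Pa.
L = q·S·CL = 2235 × 0.624 × 1.35 = 1880 N

L = 1880 N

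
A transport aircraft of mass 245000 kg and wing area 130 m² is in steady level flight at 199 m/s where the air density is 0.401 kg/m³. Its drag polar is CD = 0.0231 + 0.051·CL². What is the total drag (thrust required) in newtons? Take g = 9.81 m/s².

D = 3.09×10^5 N

Weight W = mg = 245000 × 9.81 = 2.4034×10^6 N; in level flight L = W.
q = ½ρv² = ½ × 0.401 × 199² = 7940 Pa.
Required CL = L/(qS) = 2.4034×10^6/(7940·130) = 2.328.
CD = 0.0231 + 0.051 × 2.328² = 0.2996.
D = q·S·CD = 7940 × 130 × 0.2996 = 3.093×10^5 N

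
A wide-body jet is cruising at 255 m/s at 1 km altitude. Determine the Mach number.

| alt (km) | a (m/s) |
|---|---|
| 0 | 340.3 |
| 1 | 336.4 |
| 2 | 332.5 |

At 1 km, from the table: a = 336.4 m/s.
M = v/a = 255 / 336.4 = 0.758

M = 0.758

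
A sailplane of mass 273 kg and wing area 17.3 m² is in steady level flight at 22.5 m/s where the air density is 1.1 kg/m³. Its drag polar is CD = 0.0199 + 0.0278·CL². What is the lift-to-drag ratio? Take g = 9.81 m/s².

L/D = 19.5

Weight W = mg = 273 × 9.81 = 2678.1 N; in level flight L = W.
Dynamic pressure q = 0.5 × 1.1 × 22.5² = 278.4 Pa.
Required CL = L/(qS) = 2678.1/(278.4·17.3) = 0.556.
CD = 0.0199 + 0.0278 × 0.556² = 0.02849.
L/D = CL/CD = 0.556 / 0.02849 = 19.5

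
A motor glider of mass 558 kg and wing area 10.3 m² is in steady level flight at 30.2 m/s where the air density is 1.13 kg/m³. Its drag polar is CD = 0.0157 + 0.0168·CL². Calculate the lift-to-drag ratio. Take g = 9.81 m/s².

L/D = 30.7

Level flight ⇒ L = W = m·g = 558 × 9.81 = 5474 N.
q = ½ρv² = ½ × 1.13 × 30.2² = 515.3 Pa.
Required CL = L/(qS) = 5474/(515.3·10.3) = 1.031.
CD = 0.0157 + 0.0168 × 1.031² = 0.03357.
L/D = CL/CD = 1.031 / 0.03357 = 30.7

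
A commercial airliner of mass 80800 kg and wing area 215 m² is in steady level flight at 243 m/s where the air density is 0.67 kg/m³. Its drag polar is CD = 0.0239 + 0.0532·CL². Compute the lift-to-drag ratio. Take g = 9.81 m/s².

In steady level flight, lift balances weight: W = mg = 80800 × 9.81 = 7.9265×10^5 N.
q = ½ρv² = ½ × 0.67 × 243² = 19780 Pa.
CL = 2W/(ρv²S) = 2×7.9265×10^5/(0.67×243²×215) = 0.1864.
CD = 0.0239 + 0.0532 × 0.1864² = 0.02575.
L/D = CL/CD = 0.1864 / 0.02575 = 7.24

L/D = 7.24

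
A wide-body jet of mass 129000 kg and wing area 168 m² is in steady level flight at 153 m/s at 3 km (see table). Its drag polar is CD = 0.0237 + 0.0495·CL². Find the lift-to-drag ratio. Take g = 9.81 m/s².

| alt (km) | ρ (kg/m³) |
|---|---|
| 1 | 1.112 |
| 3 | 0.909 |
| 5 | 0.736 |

L/D = 14.6

At 3 km, from the table: ρ = 0.909 kg/m³.
In steady level flight, lift balances weight: W = mg = 129000 × 9.81 = 1.2655×10^6 N.
q = ½ρv² = ½ × 0.909 × 153² = 10640 Pa.
Required CL = L/(qS) = 1.2655×10^6/(10640·168) = 0.708.
CD = 0.0237 + 0.0495 × 0.708² = 0.04851.
L/D = CL/CD = 0.708 / 0.04851 = 14.6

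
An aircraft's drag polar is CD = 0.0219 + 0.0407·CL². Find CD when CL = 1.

CD = 0.0626

CD = 0.0219 + 0.0407 × 1² = 0.0219 + 0.0407 = 0.0626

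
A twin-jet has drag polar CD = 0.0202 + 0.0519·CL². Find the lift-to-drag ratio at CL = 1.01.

CD = 0.0202 + 0.0519 × 1.01² = 0.07314
L/D = CL/CD = 1.01 / 0.07314 = 13.8

L/D = 13.8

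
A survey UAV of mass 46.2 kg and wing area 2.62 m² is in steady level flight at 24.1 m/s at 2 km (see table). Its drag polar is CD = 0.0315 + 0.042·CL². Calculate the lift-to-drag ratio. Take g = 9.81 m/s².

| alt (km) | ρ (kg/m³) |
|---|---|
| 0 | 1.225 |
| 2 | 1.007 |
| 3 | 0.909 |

At 2 km, from the table: ρ = 1.007 kg/m³.
In steady level flight, lift balances weight: W = mg = 46.2 × 9.81 = 453.22 N.
q = ½ρv² = ½ × 1.007 × 24.1² = 292.4 Pa.
CL = 2W/(ρv²S) = 2×453.22/(1.007×24.1²×2.62) = 0.5915.
CD = 0.0315 + 0.042 × 0.5915² = 0.0462.
L/D = CL/CD = 0.5915 / 0.0462 = 12.8

L/D = 12.8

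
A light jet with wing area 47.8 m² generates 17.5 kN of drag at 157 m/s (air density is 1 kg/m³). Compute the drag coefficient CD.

CD = 0.0297

From D = ½ρv²S·CD, rearranging gives CD = 2D/(ρv²S).
CD = 2 × 17500 / (1 × 157² × 47.8) = 0.0297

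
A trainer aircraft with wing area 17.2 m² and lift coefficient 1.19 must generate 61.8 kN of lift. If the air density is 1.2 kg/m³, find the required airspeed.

L = ½ρv²S·CL ⇒ v = √(2L/(ρ·S·CL))
v = √(2 × 61800 / (1.2 × 17.2 × 1.19)) = √5032 = 70.9 m/s

v = 70.9 m/s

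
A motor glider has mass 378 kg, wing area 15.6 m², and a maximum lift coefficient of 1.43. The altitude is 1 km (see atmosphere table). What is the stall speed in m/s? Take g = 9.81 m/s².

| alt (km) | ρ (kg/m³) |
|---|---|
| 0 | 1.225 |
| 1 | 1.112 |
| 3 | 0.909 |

V_stall = 17.3 m/s

At 1 km, from the table: ρ = 1.112 kg/m³.
Weight W = mg = 378 × 9.81 = 3708 N.
V_stall = √(2W/(ρ·S·CL,max)) = √(2 × 3708 / (1.112 × 15.6 × 1.43))
V_stall = √299 = 17.3 m/s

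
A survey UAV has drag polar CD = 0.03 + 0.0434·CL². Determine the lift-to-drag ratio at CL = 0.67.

CD = 0.03 + 0.0434 × 0.67² = 0.04948
L/D = CL/CD = 0.67 / 0.04948 = 13.5

L/D = 13.5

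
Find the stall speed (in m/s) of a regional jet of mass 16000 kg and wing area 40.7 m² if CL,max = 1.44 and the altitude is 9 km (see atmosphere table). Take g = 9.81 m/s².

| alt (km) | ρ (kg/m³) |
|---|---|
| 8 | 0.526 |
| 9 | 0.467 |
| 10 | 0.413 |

At 9 km, from the table: ρ = 0.467 kg/m³.
Weight W = mg = 16000 × 9.81 = 1.57×10^5 N.
V_stall = √(2W/(ρ·S·CL,max)) = √(2 × 1.57×10^5 / (0.467 × 40.7 × 1.44))
V_stall = √11470 = 107 m/s

V_stall = 107 m/s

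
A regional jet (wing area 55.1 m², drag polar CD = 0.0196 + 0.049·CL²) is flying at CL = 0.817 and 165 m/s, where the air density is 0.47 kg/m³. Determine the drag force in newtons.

D = 18400 N

CD = 0.0196 + 0.049 × 0.817² = 0.05231
D = ½ρv²S·CD = ½ × 0.47 × 165² × 55.1 × 0.05231 = 18400 N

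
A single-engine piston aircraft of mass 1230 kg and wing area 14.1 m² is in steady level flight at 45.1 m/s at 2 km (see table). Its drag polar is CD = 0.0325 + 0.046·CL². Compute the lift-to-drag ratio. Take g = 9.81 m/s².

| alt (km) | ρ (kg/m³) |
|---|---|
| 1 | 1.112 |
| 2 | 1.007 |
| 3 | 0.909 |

L/D = 12.9

At 2 km, from the table: ρ = 1.007 kg/m³.
Level flight ⇒ L = W = m·g = 1230 × 9.81 = 12066 N.
q = ½ρv² = ½ × 1.007 × 45.1² = 1024 Pa.
Required CL = L/(qS) = 12066/(1024·14.1) = 0.8356.
CD = 0.0325 + 0.046 × 0.8356² = 0.06462.
L/D = CL/CD = 0.8356 / 0.06462 = 12.9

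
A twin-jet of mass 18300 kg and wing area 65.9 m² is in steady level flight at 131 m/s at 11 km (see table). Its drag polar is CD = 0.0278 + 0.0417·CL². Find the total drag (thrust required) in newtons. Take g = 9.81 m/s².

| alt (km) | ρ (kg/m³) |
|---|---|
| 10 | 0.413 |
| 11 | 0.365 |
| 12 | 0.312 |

D = 12200 N

At 11 km, from the table: ρ = 0.365 kg/m³.
Level flight ⇒ L = W = m·g = 18300 × 9.81 = 1.7952×10^5 N.
Dynamic pressure q = 0.5 × 0.365 × 131² = 3132 Pa.
CL = 2W/(ρv²S) = 2×1.7952×10^5/(0.365×131²×65.9) = 0.8698.
CD = 0.0278 + 0.0417 × 0.8698² = 0.05935.
D = q·S·CD = 3132 × 65.9 × 0.05935 = 12250 N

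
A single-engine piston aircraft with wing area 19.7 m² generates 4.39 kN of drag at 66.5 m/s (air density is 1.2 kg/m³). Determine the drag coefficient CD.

From D = ½ρv²S·CD, rearranging gives CD = 2D/(ρv²S).
CD = 2 × 4390 / (1.2 × 66.5² × 19.7) = 0.084

CD = 0.084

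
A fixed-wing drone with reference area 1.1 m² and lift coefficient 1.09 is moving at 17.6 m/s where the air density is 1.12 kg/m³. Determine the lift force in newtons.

L = 208 N

Dynamic pressure q = ½ρv² = ½ × 1.12 × 17.6² = 173.5 Pa.
L = q·S·CL = 173.5 × 1.1 × 1.09 = 208 N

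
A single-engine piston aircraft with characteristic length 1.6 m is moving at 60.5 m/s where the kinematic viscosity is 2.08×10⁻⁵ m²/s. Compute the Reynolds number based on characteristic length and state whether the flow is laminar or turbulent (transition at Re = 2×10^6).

Re = 4.65×10^6 (turbulent)

Re = v·c/ν = 60.5 × 1.6 / (2.08×10⁻⁵) = 4.65×10^6
Since 4.65×10^6 > 2×10^6, the flow is turbulent.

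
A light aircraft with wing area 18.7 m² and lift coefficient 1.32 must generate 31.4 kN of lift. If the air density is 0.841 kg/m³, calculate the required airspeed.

v = 55 m/s

L = ½ρv²S·CL ⇒ v = √(2L/(ρ·S·CL))
v = √(2 × 31400 / (0.841 × 18.7 × 1.32)) = √3025 = 55 m/s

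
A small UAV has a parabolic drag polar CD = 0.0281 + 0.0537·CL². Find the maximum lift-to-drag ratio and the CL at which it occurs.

(L/D)max = 12.9, at CL = 0.723

For CD = CD0 + K·CL², (L/D)max occurs at CL* = √(CD0/K) and equals 1/(2√(K·CD0)).
(L/D)max = 1/(2√(0.0537 × 0.0281)) = 1/(2 × 0.03885) = 12.9
CL* = √(0.0281/0.0537) = 0.723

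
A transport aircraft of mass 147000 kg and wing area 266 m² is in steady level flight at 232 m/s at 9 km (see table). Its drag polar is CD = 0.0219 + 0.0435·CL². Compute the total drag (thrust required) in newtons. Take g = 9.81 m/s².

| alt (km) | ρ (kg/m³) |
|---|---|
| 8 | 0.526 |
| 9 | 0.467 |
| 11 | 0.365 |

D = 1×10^5 N

At 9 km, from the table: ρ = 0.467 kg/m³.
Weight W = mg = 147000 × 9.81 = 1.4421×10^6 N; in level flight L = W.
q = ½ρv² = ½ × 0.467 × 232² = 12570 Pa.
CL = 2W/(ρv²S) = 2×1.4421×10^6/(0.467×232²×266) = 0.4314.
CD = 0.0219 + 0.0435 × 0.4314² = 0.02999.
D = q·S·CD = 12570 × 266 × 0.02999 = 1.003×10^5 N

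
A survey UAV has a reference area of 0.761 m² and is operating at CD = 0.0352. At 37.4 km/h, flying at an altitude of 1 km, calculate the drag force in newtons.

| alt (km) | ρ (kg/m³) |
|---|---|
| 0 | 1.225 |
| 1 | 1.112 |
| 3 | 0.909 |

D = 1.61 N

At 1 km, from the table: ρ = 1.112 kg/m³.
Convert speed: v = 37.4 km/h ÷ 3.6 = 10.39 m/s.
Dynamic pressure q = ½ρv² = ½ × 1.112 × 10.39² = 60.01 Pa.
D = q·S·CD = 60.01 × 0.761 × 0.0352 = 1.61 N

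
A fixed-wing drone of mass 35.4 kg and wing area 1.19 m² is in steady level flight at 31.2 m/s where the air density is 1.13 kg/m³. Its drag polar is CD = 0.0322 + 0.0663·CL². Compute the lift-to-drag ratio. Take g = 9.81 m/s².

In steady level flight, lift balances weight: W = mg = 35.4 × 9.81 = 347.27 N.
q = ½ρv² = ½ × 1.13 × 31.2² = 550 Pa.
CL = W/(q·S) = 347.27 / (550 × 1.19) = 0.5306.
CD = 0.0322 + 0.0663 × 0.5306² = 0.05087.
L/D = CL/CD = 0.5306 / 0.05087 = 10.4

L/D = 10.4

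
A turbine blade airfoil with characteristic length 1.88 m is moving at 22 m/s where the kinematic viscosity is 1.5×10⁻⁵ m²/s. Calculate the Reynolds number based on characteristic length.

Re = 2.76×10^6

Re = v·c/ν = 22 × 1.88 / (1.5×10⁻⁵) = 2.76×10^6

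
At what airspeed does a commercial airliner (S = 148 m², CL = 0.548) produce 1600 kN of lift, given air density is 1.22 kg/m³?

v = 180 m/s

L = ½ρv²S·CL ⇒ v = √(2L/(ρ·S·CL))
v = √(2 × 1.6×10^6 / (1.22 × 148 × 0.548)) = √32340 = 180 m/s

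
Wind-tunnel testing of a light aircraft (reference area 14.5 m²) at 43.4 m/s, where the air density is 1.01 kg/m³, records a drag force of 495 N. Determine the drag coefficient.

From D = ½ρv²S·CD, rearranging gives CD = 2D/(ρv²S).
CD = 2 × 495 / (1.01 × 43.4² × 14.5) = 0.0359

CD = 0.0359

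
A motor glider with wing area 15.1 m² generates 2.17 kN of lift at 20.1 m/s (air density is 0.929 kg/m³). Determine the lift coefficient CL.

From L = ½ρv²S·CL, rearranging gives CL = 2L/(ρv²S).
CL = 2 × 2170 / (0.929 × 20.1² × 15.1) = 0.766

CL = 0.766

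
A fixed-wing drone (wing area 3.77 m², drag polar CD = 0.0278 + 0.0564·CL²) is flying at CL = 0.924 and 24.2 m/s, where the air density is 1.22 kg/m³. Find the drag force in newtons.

CD = 0.0278 + 0.0564 × 0.924² = 0.07595
D = ½ρv²S·CD = ½ × 1.22 × 24.2² × 3.77 × 0.07595 = 102 N

D = 102 N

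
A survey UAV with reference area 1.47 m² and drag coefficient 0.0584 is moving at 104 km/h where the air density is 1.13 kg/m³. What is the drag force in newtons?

Convert speed: v = 104 km/h ÷ 3.6 = 28.89 m/s.
Dynamic pressure q = ½ρv² = ½ × 1.13 × 28.89² = 471.5 Pa.
D = q·S·CD = 471.5 × 1.47 × 0.0584 = 40.5 N

D = 40.5 N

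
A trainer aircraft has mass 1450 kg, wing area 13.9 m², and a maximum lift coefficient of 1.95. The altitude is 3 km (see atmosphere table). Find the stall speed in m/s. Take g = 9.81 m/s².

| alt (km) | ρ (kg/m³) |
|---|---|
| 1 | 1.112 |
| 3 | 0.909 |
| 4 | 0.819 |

At 3 km, from the table: ρ = 0.909 kg/m³.
At stall, lift equals weight: L = W = m·g = 1450 × 9.81 = 14220 N.
From L = ½ρV²S·CL,max = W: V_stall = √(2W/(ρSCL,max)) = √(2·14220/(0.909·13.9·1.95))
V_stall = √1155 = 34 m/s

V_stall = 34 m/s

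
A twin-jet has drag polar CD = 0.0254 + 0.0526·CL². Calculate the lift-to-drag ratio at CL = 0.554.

CD = 0.0254 + 0.0526 × 0.554² = 0.04154
L/D = CL/CD = 0.554 / 0.04154 = 13.3

L/D = 13.3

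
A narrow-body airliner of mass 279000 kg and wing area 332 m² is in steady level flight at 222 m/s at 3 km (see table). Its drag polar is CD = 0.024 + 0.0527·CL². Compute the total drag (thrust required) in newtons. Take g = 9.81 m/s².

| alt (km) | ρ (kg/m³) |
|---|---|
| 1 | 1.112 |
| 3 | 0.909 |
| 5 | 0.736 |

At 3 km, from the table: ρ = 0.909 kg/m³.
Level flight ⇒ L = W = m·g = 279000 × 9.81 = 2.737×10^6 N.
Dynamic pressure q = 0.5 × 0.909 × 222² = 22400 Pa.
CL = W/(q·S) = 2.737×10^6 / (22400 × 332) = 0.368.
CD = 0.024 + 0.0527 × 0.368² = 0.03114.
D = q·S·CD = 22400 × 332 × 0.03114 = 2.316×10^5 N

D = 2.32×10^5 N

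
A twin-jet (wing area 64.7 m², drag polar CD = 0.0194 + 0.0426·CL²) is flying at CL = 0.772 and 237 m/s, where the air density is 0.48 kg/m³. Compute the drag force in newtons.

D = 39100 N

CD = 0.0194 + 0.0426 × 0.772² = 0.04479
D = ½ρv²S·CD = ½ × 0.48 × 237² × 64.7 × 0.04479 = 39100 N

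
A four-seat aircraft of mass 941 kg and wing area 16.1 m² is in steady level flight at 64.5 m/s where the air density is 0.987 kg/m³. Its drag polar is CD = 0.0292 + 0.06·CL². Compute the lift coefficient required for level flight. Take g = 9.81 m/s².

In steady level flight, lift balances weight: W = mg = 941 × 9.81 = 9231.2 N.
q = ½ρv² = ½ × 0.987 × 64.5² = 2053 Pa.
Required CL = L/(qS) = 9231.2/(2053·16.1) = 0.2793.

CL = 0.279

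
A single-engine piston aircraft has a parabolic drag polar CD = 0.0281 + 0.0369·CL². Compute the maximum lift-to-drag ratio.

For CD = CD0 + K·CL², (L/D)max occurs at CL* = √(CD0/K) and equals 1/(2√(K·CD0)).
(L/D)max = 1/(2√(0.0369 × 0.0281)) = 1/(2 × 0.0322) = 15.5

(L/D)max = 15.5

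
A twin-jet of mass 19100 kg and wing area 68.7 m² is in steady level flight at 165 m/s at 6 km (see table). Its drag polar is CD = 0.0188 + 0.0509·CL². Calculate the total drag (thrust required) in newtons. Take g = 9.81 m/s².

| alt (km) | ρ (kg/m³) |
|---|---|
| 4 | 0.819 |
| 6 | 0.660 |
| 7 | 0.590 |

D = 14500 N

At 6 km, from the table: ρ = 0.660 kg/m³.
Weight W = mg = 19100 × 9.81 = 1.8737×10^5 N; in level flight L = W.
q = ½ρv² = ½ × 0.66 × 165² = 8984 Pa.
CL = W/(q·S) = 1.8737×10^5 / (8984 × 68.7) = 0.3036.
CD = 0.0188 + 0.0509 × 0.3036² = 0.02349.
D = q·S·CD = 8984 × 68.7 × 0.02349 = 14500 N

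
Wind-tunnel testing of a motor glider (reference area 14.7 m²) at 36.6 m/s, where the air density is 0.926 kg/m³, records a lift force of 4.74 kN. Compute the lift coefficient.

From L = ½ρv²S·CL, rearranging gives CL = 2L/(ρv²S).
CL = 2 × 4740 / (0.926 × 36.6² × 14.7) = 0.52

CL = 0.52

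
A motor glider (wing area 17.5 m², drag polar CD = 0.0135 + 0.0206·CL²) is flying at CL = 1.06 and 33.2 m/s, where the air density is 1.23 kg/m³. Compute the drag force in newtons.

D = 435 N

CD = 0.0135 + 0.0206 × 1.06² = 0.03665
D = ½ρv²S·CD = ½ × 1.23 × 33.2² × 17.5 × 0.03665 = 435 N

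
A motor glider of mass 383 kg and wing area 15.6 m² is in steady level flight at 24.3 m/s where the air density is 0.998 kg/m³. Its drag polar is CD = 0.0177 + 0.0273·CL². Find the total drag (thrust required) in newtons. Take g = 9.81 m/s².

Level flight ⇒ L = W = m·g = 383 × 9.81 = 3757.2 N.
Dynamic pressure q = 0.5 × 0.998 × 24.3² = 294.7 Pa.
Required CL = L/(qS) = 3757.2/(294.7·15.6) = 0.8174.
CD = 0.0177 + 0.0273 × 0.8174² = 0.03594.
D = q·S·CD = 294.7 × 15.6 × 0.03594 = 165.2 N

D = 165 N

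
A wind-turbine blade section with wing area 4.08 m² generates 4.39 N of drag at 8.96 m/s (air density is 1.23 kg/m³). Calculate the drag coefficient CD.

From D = ½ρv²S·CD, rearranging gives CD = 2D/(ρv²S).
CD = 2 × 4.39 / (1.23 × 8.96² × 4.08) = 0.0218

CD = 0.0218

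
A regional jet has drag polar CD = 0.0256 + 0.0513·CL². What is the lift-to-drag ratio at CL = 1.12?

CD = 0.0256 + 0.0513 × 1.12² = 0.08995
L/D = CL/CD = 1.12 / 0.08995 = 12.5

L/D = 12.5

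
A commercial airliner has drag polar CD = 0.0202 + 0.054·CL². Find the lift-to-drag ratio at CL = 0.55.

CD = 0.0202 + 0.054 × 0.55² = 0.03653
L/D = CL/CD = 0.55 / 0.03653 = 15.1

L/D = 15.1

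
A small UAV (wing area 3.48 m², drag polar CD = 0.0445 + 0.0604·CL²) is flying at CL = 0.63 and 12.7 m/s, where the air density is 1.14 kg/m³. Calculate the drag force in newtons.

D = 21.9 N

CD = 0.0445 + 0.0604 × 0.63² = 0.06847
D = ½ρv²S·CD = ½ × 1.14 × 12.7² × 3.48 × 0.06847 = 21.9 N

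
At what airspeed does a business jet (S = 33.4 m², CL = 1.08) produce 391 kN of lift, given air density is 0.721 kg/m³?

v = 173 m/s

L = ½ρv²S·CL ⇒ v = √(2L/(ρ·S·CL))
v = √(2 × 3.91×10^5 / (0.721 × 33.4 × 1.08)) = √30070 = 173 m/s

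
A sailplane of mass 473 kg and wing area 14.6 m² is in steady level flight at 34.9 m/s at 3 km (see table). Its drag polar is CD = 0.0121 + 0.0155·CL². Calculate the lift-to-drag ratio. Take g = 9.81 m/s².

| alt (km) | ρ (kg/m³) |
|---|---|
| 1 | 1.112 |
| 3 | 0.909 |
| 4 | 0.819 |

At 3 km, from the table: ρ = 0.909 kg/m³.
Level flight ⇒ L = W = m·g = 473 × 9.81 = 4640.1 N.
Dynamic pressure q = 0.5 × 0.909 × 34.9² = 553.6 Pa.
CL = 2W/(ρv²S) = 2×4640.1/(0.909×34.9²×14.6) = 0.5741.
CD = 0.0121 + 0.0155 × 0.5741² = 0.01721.
L/D = CL/CD = 0.5741 / 0.01721 = 33.4

L/D = 33.4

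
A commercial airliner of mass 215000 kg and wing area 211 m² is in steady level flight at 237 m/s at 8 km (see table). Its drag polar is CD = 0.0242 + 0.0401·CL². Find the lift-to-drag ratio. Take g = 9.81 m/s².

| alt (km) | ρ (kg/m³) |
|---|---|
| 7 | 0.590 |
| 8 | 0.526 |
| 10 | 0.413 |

L/D = 15.9

At 8 km, from the table: ρ = 0.526 kg/m³.
Level flight ⇒ L = W = m·g = 215000 × 9.81 = 2.1092×10^6 N.
q = ½ρv² = ½ × 0.526 × 237² = 14770 Pa.
CL = W/(q·S) = 2.1092×10^6 / (14770 × 211) = 0.6767.
CD = 0.0242 + 0.0401 × 0.6767² = 0.04256.
L/D = CL/CD = 0.6767 / 0.04256 = 15.9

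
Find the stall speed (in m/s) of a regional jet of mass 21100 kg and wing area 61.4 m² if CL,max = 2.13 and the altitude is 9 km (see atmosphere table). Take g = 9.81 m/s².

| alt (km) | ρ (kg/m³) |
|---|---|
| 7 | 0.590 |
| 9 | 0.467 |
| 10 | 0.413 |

At 9 km, from the table: ρ = 0.467 kg/m³.
At stall, lift equals weight: L = W = m·g = 21100 × 9.81 = 2.07×10^5 N.
From L = ½ρV²S·CL,max = W: V_stall = √(2W/(ρSCL,max)) = √(2·2.07×10^5/(0.467·61.4·2.13))
V_stall = √6778 = 82.3 m/s

V_stall = 82.3 m/s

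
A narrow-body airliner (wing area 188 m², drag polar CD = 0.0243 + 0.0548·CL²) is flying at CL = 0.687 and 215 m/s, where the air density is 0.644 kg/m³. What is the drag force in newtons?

D = 1.4×10^5 N

CD = 0.0243 + 0.0548 × 0.687² = 0.05016
D = ½ρv²S·CD = ½ × 0.644 × 215² × 188 × 0.05016 = 1.4×10^5 N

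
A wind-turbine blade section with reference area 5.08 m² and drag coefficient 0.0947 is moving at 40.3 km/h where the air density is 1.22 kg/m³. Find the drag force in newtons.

D = 36.8 N

Convert speed: v = 40.3 km/h ÷ 3.6 = 11.19 m/s.
Dynamic pressure q = ½ρv² = ½ × 1.22 × 11.19² = 76.44 Pa.
D = q·S·CD = 76.44 × 5.08 × 0.0947 = 36.8 N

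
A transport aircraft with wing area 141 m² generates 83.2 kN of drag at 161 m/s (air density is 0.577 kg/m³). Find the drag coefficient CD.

From D = ½ρv²S·CD, rearranging gives CD = 2D/(ρv²S).
CD = 2 × 83200 / (0.577 × 161² × 141) = 0.0789

CD = 0.0789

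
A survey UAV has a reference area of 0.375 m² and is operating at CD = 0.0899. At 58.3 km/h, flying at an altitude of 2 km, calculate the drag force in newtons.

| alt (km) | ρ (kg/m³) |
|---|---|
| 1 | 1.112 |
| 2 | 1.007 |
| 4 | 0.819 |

D = 4.45 N

At 2 km, from the table: ρ = 1.007 kg/m³.
Convert speed: v = 58.3 km/h ÷ 3.6 = 16.19 m/s.
Dynamic pressure q = ½ρv² = ½ × 1.007 × 16.19² = 132 Pa.
D = q·S·CD = 132 × 0.375 × 0.0899 = 4.45 N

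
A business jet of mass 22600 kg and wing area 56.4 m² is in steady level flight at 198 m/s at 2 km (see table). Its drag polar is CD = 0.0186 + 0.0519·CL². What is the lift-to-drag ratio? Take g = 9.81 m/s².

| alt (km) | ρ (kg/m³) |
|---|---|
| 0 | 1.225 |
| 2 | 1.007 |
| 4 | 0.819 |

L/D = 9.64

At 2 km, from the table: ρ = 1.007 kg/m³.
Weight W = mg = 22600 × 9.81 = 2.2171×10^5 N; in level flight L = W.
q = ½ρv² = ½ × 1.007 × 198² = 19740 Pa.
CL = W/(q·S) = 2.2171×10^5 / (19740 × 56.4) = 0.1991.
CD = 0.0186 + 0.0519 × 0.1991² = 0.02066.
L/D = CL/CD = 0.1991 / 0.02066 = 9.64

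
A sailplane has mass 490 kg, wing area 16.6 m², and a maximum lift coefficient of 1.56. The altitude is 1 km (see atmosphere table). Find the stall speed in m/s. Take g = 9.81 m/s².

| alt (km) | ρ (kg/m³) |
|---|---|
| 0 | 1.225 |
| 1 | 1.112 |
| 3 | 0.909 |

V_stall = 18.3 m/s

At 1 km, from the table: ρ = 1.112 kg/m³.
At stall, lift equals weight: L = W = m·g = 490 × 9.81 = 4807 N.
From L = ½ρV²S·CL,max = W: V_stall = √(2W/(ρSCL,max)) = √(2·4807/(1.112·16.6·1.56))
V_stall = √333.9 = 18.3 m/s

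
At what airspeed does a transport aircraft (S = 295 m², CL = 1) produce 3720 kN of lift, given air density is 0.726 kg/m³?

L = ½ρv²S·CL ⇒ v = √(2L/(ρ·S·CL))
v = √(2 × 3.72×10^6 / (0.726 × 295 × 1)) = √34740 = 186 m/s

v = 186 m/s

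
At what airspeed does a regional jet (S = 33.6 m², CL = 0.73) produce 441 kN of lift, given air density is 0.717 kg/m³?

v = 224 m/s

L = ½ρv²S·CL ⇒ v = √(2L/(ρ·S·CL))
v = √(2 × 4.41×10^5 / (0.717 × 33.6 × 0.73)) = √50150 = 224 m/s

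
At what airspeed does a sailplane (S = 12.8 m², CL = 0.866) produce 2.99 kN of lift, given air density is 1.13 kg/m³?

L = ½ρv²S·CL ⇒ v = √(2L/(ρ·S·CL))
v = √(2 × 2990 / (1.13 × 12.8 × 0.866)) = √477.4 = 21.8 m/s

v = 21.8 m/s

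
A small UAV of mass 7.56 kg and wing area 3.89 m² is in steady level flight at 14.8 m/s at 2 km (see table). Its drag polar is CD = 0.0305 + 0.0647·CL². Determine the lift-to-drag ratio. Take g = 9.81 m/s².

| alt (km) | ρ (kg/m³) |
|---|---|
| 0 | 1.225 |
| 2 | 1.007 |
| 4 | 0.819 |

L/D = 5.33

At 2 km, from the table: ρ = 1.007 kg/m³.
In steady level flight, lift balances weight: W = mg = 7.56 × 9.81 = 74.164 N.
Dynamic pressure q = 0.5 × 1.007 × 14.8² = 110.3 Pa.
Required CL = L/(qS) = 74.164/(110.3·3.89) = 0.1729.
CD = 0.0305 + 0.0647 × 0.1729² = 0.03243.
L/D = CL/CD = 0.1729 / 0.03243 = 5.33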